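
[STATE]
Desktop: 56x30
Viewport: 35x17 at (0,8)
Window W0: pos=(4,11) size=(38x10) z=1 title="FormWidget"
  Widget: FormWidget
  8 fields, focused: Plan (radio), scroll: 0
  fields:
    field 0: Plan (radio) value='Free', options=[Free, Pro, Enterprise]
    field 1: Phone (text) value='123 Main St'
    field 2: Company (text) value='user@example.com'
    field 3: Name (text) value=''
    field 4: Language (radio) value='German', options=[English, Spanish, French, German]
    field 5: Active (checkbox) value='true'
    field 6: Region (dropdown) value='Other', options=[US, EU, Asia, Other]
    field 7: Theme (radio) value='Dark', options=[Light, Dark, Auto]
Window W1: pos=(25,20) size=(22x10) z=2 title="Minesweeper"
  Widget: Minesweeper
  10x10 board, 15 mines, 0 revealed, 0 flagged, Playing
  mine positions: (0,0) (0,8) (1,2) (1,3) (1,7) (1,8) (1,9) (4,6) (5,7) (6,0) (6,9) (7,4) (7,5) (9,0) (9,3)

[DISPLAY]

                                   
                                   
                                   
    ┏━━━━━━━━━━━━━━━━━━━━━━━━━━━━━━
    ┃ FormWidget                   
    ┠──────────────────────────────
    ┃> Plan:       (●) Free  ( ) Pr
    ┃  Phone:      [123 Main St    
    ┃  Company:    [user@example.co
    ┃  Name:       [               
    ┃  Language:   ( ) English  ( )
    ┃  Active:     [x]             
    ┗━━━━━━━━━━━━━━━━━━━━┏━━━━━━━━━
                         ┃ Mineswee
                         ┠─────────
                         ┃■■■■■■■■■
                         ┃■■■■■■■■■


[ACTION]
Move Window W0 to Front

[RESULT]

                                   
                                   
                                   
    ┏━━━━━━━━━━━━━━━━━━━━━━━━━━━━━━
    ┃ FormWidget                   
    ┠──────────────────────────────
    ┃> Plan:       (●) Free  ( ) Pr
    ┃  Phone:      [123 Main St    
    ┃  Company:    [user@example.co
    ┃  Name:       [               
    ┃  Language:   ( ) English  ( )
    ┃  Active:     [x]             
    ┗━━━━━━━━━━━━━━━━━━━━━━━━━━━━━━
                         ┃ Mineswee
                         ┠─────────
                         ┃■■■■■■■■■
                         ┃■■■■■■■■■


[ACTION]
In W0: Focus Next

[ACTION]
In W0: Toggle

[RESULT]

                                   
                                   
                                   
    ┏━━━━━━━━━━━━━━━━━━━━━━━━━━━━━━
    ┃ FormWidget                   
    ┠──────────────────────────────
    ┃  Plan:       (●) Free  ( ) Pr
    ┃> Phone:      [123 Main St    
    ┃  Company:    [user@example.co
    ┃  Name:       [               
    ┃  Language:   ( ) English  ( )
    ┃  Active:     [x]             
    ┗━━━━━━━━━━━━━━━━━━━━━━━━━━━━━━
                         ┃ Mineswee
                         ┠─────────
                         ┃■■■■■■■■■
                         ┃■■■■■■■■■


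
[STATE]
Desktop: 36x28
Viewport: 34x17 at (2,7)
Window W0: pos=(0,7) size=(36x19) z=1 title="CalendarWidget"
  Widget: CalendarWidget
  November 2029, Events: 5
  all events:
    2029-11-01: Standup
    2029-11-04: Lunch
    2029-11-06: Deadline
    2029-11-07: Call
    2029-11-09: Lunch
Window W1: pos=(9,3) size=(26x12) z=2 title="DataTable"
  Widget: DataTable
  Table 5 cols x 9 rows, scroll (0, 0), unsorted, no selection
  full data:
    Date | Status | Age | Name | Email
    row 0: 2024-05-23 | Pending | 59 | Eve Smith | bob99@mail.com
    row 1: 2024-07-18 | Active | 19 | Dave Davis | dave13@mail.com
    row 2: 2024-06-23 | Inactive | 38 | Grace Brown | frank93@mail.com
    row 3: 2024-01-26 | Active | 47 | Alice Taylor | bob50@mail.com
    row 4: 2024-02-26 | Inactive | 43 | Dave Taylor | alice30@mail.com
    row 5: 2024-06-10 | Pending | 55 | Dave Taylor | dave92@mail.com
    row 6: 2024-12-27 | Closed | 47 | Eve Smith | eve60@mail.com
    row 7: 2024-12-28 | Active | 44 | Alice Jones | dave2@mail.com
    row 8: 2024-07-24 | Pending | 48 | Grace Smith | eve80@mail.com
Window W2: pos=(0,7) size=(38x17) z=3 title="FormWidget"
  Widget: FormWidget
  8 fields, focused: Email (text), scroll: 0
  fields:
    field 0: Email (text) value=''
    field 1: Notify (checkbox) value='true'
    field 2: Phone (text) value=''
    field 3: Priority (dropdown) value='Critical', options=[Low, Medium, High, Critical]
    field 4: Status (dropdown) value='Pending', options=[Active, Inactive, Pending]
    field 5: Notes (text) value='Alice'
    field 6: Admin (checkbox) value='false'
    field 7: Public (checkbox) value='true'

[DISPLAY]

━━━━━━━━━━━━━━━━━━━━━━━━━━━━━━━━━━
FormWidget                        
──────────────────────────────────
 Email:      [                    
 Notify:     [x]                  
 Phone:      [                    
 Priority:   [Critical           ▼
 Status:     [Pending            ▼
 Notes:      [Alice               
 Admin:      [ ]                  
 Public:     [x]                  
                                  
                                  
                                  
                                  
                                  
━━━━━━━━━━━━━━━━━━━━━━━━━━━━━━━━━━


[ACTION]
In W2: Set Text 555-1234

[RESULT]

━━━━━━━━━━━━━━━━━━━━━━━━━━━━━━━━━━
FormWidget                        
──────────────────────────────────
 Email:      [555-1234            
 Notify:     [x]                  
 Phone:      [                    
 Priority:   [Critical           ▼
 Status:     [Pending            ▼
 Notes:      [Alice               
 Admin:      [ ]                  
 Public:     [x]                  
                                  
                                  
                                  
                                  
                                  
━━━━━━━━━━━━━━━━━━━━━━━━━━━━━━━━━━


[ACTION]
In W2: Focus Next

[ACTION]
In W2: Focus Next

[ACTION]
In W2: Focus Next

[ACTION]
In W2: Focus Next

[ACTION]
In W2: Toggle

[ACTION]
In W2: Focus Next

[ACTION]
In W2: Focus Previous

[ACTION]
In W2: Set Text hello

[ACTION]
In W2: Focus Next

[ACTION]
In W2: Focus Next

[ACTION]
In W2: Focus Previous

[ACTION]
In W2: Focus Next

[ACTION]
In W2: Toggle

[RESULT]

━━━━━━━━━━━━━━━━━━━━━━━━━━━━━━━━━━
FormWidget                        
──────────────────────────────────
 Email:      [555-1234            
 Notify:     [x]                  
 Phone:      [                    
 Priority:   [Critical           ▼
 Status:     [Pending            ▼
 Notes:      [Alice               
 Admin:      [x]                  
 Public:     [x]                  
                                  
                                  
                                  
                                  
                                  
━━━━━━━━━━━━━━━━━━━━━━━━━━━━━━━━━━


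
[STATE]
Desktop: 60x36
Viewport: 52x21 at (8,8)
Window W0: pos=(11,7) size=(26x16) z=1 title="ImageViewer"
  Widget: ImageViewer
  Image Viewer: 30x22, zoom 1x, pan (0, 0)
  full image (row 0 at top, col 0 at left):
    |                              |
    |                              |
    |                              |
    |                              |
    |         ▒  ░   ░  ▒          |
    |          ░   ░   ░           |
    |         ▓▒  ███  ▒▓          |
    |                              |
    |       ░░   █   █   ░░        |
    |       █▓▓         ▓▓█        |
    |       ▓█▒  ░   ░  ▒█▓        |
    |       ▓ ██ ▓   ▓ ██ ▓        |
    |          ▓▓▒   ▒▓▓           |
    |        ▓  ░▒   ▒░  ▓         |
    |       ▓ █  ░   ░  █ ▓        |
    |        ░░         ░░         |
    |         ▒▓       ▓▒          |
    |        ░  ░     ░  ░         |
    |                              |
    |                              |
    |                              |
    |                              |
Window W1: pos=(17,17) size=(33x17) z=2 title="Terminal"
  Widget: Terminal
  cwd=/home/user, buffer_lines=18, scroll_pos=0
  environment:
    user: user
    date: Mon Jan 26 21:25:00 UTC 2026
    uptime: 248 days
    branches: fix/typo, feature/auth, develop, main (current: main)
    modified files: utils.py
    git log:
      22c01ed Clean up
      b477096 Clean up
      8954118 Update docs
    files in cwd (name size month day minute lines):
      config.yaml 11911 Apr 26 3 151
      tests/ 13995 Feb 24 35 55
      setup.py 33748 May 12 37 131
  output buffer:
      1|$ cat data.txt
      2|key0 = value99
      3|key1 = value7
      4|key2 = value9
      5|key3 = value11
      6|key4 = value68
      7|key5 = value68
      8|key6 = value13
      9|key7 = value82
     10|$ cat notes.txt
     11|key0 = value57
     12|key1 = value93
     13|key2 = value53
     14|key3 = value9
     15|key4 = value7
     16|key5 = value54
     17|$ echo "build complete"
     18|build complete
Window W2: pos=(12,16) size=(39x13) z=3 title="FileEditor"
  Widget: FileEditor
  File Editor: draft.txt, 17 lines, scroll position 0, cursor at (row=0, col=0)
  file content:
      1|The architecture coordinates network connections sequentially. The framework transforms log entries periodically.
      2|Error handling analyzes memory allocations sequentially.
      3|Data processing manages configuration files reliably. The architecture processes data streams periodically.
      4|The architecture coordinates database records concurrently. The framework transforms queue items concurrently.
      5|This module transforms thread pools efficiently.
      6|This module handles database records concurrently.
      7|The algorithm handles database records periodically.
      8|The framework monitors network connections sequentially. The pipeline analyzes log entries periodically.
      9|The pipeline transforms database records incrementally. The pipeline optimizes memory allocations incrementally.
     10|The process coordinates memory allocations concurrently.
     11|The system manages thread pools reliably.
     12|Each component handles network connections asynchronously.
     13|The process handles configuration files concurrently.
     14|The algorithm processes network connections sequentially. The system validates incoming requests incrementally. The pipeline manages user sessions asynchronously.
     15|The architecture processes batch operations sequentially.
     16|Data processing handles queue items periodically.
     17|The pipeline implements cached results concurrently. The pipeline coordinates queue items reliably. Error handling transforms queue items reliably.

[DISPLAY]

   ┃ ImageViewer            ┃                       
   ┠────────────────────────┨                       
   ┃                        ┃                       
   ┃                        ┃                       
   ┃                        ┃                       
   ┃                        ┃                       
   ┃         ▒  ░   ░  ▒    ┃                       
   ┃          ░   ░   ░     ┃                       
   ┃┏━━━━━━━━━━━━━━━━━━━━━━━━━━━━━━━━━━━━━┓         
   ┃┃ FileEditor                          ┃         
   ┃┠─────────────────────────────────────┨         
   ┃┃█he architecture coordinates network▲┃         
   ┃┃Error handling analyzes memory alloc█┃         
   ┃┃Data processing manages configuratio░┃         
   ┗┃The architecture coordinates databas░┃         
    ┃This module transforms thread pools ░┃         
    ┃This module handles database records░┃         
    ┃The algorithm handles database recor░┃         
    ┃The framework monitors network conne░┃         
    ┃The pipeline transforms database rec▼┃         
    ┗━━━━━━━━━━━━━━━━━━━━━━━━━━━━━━━━━━━━━┛         


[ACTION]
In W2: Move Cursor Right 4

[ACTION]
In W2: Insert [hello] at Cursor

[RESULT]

   ┃ ImageViewer            ┃                       
   ┠────────────────────────┨                       
   ┃                        ┃                       
   ┃                        ┃                       
   ┃                        ┃                       
   ┃                        ┃                       
   ┃         ▒  ░   ░  ▒    ┃                       
   ┃          ░   ░   ░     ┃                       
   ┃┏━━━━━━━━━━━━━━━━━━━━━━━━━━━━━━━━━━━━━┓         
   ┃┃ FileEditor                          ┃         
   ┃┠─────────────────────────────────────┨         
   ┃┃The hello█rchitecture coordinates ne▲┃         
   ┃┃Error handling analyzes memory alloc█┃         
   ┃┃Data processing manages configuratio░┃         
   ┗┃The architecture coordinates databas░┃         
    ┃This module transforms thread pools ░┃         
    ┃This module handles database records░┃         
    ┃The algorithm handles database recor░┃         
    ┃The framework monitors network conne░┃         
    ┃The pipeline transforms database rec▼┃         
    ┗━━━━━━━━━━━━━━━━━━━━━━━━━━━━━━━━━━━━━┛         


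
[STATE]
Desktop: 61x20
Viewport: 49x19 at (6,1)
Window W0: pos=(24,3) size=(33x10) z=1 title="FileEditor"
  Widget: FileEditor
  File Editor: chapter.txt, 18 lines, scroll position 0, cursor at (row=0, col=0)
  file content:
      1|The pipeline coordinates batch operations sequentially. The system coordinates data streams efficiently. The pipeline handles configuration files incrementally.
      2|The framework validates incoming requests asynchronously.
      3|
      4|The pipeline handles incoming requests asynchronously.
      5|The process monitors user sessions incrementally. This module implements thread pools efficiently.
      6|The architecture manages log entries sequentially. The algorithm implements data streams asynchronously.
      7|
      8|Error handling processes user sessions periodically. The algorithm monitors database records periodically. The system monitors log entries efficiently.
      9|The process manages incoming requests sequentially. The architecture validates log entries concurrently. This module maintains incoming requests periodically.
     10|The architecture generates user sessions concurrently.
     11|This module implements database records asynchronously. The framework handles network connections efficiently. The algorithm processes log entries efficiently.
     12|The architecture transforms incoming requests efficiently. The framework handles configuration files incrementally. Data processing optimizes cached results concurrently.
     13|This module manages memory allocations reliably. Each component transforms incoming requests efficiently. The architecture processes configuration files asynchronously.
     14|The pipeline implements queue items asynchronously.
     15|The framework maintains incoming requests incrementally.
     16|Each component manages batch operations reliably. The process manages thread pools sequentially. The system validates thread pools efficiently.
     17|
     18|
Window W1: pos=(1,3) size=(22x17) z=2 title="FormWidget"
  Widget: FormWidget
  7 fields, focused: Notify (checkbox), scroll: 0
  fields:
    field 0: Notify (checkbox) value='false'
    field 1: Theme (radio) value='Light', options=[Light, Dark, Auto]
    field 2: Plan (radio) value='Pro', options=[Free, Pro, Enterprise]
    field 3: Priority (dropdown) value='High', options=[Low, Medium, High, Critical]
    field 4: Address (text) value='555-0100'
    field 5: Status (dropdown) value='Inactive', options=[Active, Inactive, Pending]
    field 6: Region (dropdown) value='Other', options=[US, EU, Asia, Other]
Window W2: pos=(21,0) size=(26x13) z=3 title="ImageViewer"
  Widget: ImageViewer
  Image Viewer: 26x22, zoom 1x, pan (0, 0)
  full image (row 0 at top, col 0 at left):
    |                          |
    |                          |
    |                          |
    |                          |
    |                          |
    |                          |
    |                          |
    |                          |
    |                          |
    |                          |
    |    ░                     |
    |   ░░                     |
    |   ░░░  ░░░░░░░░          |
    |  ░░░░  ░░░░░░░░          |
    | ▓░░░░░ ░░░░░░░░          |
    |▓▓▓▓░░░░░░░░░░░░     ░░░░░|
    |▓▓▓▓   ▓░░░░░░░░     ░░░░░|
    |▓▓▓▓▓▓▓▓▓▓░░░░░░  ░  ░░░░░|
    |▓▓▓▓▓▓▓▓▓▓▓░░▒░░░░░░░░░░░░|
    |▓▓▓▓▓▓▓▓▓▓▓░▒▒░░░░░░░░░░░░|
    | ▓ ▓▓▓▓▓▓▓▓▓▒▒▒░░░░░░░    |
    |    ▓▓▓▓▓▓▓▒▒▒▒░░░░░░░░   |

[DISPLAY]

               ┃ ImageViewer            ┃        
               ┠────────────────────────┨        
━━━━━━━━━━━━━━━┃                        ┃━━━━━━━━
mWidget        ┃                        ┃        
───────────────┃                        ┃────────
tify:     [ ]  ┃                        ┃es batch
eme:      (●) L┃                        ┃s incomi
an:       ( ) F┃                        ┃        
iority:   [Hig▼┃                        ┃ncoming 
dress:    [555-┃                        ┃ser sess
atus:     [Ina▼┃                        ┃es log e
gion:     [Oth▼┗━━━━━━━━━━━━━━━━━━━━━━━━┛━━━━━━━━
                ┃                                
                ┃                                
                ┃                                
                ┃                                
                ┃                                
                ┃                                
━━━━━━━━━━━━━━━━┛                                


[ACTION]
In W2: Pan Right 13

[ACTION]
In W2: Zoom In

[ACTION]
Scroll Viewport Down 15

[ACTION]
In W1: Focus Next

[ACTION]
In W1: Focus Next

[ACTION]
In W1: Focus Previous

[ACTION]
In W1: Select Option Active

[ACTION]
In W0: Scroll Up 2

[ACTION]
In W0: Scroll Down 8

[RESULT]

               ┃ ImageViewer            ┃        
               ┠────────────────────────┨        
━━━━━━━━━━━━━━━┃                        ┃━━━━━━━━
mWidget        ┃                        ┃        
───────────────┃                        ┃────────
tify:     [ ]  ┃                        ┃coming r
eme:      (●) L┃                        ┃ates use
an:       ( ) F┃                        ┃ databas
iority:   [Hig▼┃                        ┃forms in
dress:    [555-┃                        ┃mory all
atus:     [Ina▼┃                        ┃s queue 
gion:     [Oth▼┗━━━━━━━━━━━━━━━━━━━━━━━━┛━━━━━━━━
                ┃                                
                ┃                                
                ┃                                
                ┃                                
                ┃                                
                ┃                                
━━━━━━━━━━━━━━━━┛                                


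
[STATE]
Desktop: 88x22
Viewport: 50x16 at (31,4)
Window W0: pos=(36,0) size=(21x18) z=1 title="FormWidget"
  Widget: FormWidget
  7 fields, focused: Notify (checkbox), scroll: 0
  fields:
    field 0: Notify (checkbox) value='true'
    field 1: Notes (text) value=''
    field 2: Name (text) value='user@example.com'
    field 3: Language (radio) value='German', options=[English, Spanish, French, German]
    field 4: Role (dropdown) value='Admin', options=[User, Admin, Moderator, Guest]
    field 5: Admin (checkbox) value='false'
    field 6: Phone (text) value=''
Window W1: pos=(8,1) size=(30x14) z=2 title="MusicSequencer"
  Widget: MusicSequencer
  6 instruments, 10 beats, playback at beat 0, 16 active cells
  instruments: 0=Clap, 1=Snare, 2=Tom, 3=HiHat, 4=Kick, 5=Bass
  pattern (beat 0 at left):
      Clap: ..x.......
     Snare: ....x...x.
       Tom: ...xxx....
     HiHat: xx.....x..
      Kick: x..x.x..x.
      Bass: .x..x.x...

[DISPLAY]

      ┃ Notes:      [   ]┃                        
      ┃ Name:       [use]┃                        
      ┃ Language:   ( ) E┃                        
      ┃ Role:       [Ad▼]┃                        
      ┃ Admin:      [ ]  ┃                        
      ┃ Phone:      [   ]┃                        
      ┃                  ┃                        
      ┃                  ┃                        
      ┃                  ┃                        
      ┃                  ┃                        
━━━━━━┛                  ┃                        
     ┃                   ┃                        
     ┃                   ┃                        
     ┗━━━━━━━━━━━━━━━━━━━┛                        
                                                  
                                                  


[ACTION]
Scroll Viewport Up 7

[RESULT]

     ┏━━━━━━━━━━━━━━━━━━━┓                        
━━━━━━┓FormWidget        ┃                        
      ┃──────────────────┨                        
──────┨ Notify:     [x]  ┃                        
      ┃ Notes:      [   ]┃                        
      ┃ Name:       [use]┃                        
      ┃ Language:   ( ) E┃                        
      ┃ Role:       [Ad▼]┃                        
      ┃ Admin:      [ ]  ┃                        
      ┃ Phone:      [   ]┃                        
      ┃                  ┃                        
      ┃                  ┃                        
      ┃                  ┃                        
      ┃                  ┃                        
━━━━━━┛                  ┃                        
     ┃                   ┃                        


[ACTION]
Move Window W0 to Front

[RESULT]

     ┏━━━━━━━━━━━━━━━━━━━┓                        
━━━━━┃ FormWidget        ┃                        
     ┠───────────────────┨                        
─────┃> Notify:     [x]  ┃                        
     ┃  Notes:      [   ]┃                        
     ┃  Name:       [use]┃                        
     ┃  Language:   ( ) E┃                        
     ┃  Role:       [Ad▼]┃                        
     ┃  Admin:      [ ]  ┃                        
     ┃  Phone:      [   ]┃                        
     ┃                   ┃                        
     ┃                   ┃                        
     ┃                   ┃                        
     ┃                   ┃                        
━━━━━┃                   ┃                        
     ┃                   ┃                        


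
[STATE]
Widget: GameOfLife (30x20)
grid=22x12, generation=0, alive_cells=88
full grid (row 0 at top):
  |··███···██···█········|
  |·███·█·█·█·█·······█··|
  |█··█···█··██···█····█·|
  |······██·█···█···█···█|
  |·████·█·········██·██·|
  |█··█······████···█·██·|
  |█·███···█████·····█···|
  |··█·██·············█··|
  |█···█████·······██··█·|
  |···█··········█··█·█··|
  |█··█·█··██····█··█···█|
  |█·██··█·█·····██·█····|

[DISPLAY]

Gen: 0                        
··███···██···█········        
·███·█·█·█·█·······█··        
█··█···█··██···█····█·        
······██·█···█···█···█        
·████·█·········██·██·        
█··█······████···█·██·        
█·███···█████·····█···        
··█·██·············█··        
█···█████·······██··█·        
···█··········█··█·█··        
█··█·█··██····█··█···█        
█·██··█·█·····██·█····        
                              
                              
                              
                              
                              
                              
                              


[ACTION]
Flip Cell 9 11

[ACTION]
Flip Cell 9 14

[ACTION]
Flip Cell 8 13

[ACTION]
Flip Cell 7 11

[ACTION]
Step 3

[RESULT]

Gen: 3                        
····██·█████··········        
██·█·███····█······█··        
···█··█··········████·        
····█···█···█····█···█        
█·█······█████·█████·█        
█·········█··█·█···█·█        
···········██···██··██        
···············███····        
···············███·██·        
···············█·████·        
·█·█··██·██···█··██···        
··█·····█······█······        
                              
                              
                              
                              
                              
                              
                              


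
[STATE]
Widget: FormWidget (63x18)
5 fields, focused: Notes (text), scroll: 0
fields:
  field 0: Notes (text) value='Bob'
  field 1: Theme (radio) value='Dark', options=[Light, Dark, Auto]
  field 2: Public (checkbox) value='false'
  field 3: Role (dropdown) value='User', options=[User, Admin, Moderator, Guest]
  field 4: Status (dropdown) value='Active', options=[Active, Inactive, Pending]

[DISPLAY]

> Notes:      [Bob                                            ]
  Theme:      ( ) Light  (●) Dark  ( ) Auto                    
  Public:     [ ]                                              
  Role:       [User                                          ▼]
  Status:     [Active                                        ▼]
                                                               
                                                               
                                                               
                                                               
                                                               
                                                               
                                                               
                                                               
                                                               
                                                               
                                                               
                                                               
                                                               


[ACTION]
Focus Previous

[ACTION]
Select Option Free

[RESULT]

  Notes:      [Bob                                            ]
  Theme:      ( ) Light  (●) Dark  ( ) Auto                    
  Public:     [ ]                                              
  Role:       [User                                          ▼]
> Status:     [Active                                        ▼]
                                                               
                                                               
                                                               
                                                               
                                                               
                                                               
                                                               
                                                               
                                                               
                                                               
                                                               
                                                               
                                                               


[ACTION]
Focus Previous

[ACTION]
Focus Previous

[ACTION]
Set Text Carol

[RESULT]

  Notes:      [Bob                                            ]
  Theme:      ( ) Light  (●) Dark  ( ) Auto                    
> Public:     [ ]                                              
  Role:       [User                                          ▼]
  Status:     [Active                                        ▼]
                                                               
                                                               
                                                               
                                                               
                                                               
                                                               
                                                               
                                                               
                                                               
                                                               
                                                               
                                                               
                                                               


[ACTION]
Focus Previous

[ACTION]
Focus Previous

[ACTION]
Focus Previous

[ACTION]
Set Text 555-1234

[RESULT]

  Notes:      [Bob                                            ]
  Theme:      ( ) Light  (●) Dark  ( ) Auto                    
  Public:     [ ]                                              
  Role:       [User                                          ▼]
> Status:     [Active                                        ▼]
                                                               
                                                               
                                                               
                                                               
                                                               
                                                               
                                                               
                                                               
                                                               
                                                               
                                                               
                                                               
                                                               


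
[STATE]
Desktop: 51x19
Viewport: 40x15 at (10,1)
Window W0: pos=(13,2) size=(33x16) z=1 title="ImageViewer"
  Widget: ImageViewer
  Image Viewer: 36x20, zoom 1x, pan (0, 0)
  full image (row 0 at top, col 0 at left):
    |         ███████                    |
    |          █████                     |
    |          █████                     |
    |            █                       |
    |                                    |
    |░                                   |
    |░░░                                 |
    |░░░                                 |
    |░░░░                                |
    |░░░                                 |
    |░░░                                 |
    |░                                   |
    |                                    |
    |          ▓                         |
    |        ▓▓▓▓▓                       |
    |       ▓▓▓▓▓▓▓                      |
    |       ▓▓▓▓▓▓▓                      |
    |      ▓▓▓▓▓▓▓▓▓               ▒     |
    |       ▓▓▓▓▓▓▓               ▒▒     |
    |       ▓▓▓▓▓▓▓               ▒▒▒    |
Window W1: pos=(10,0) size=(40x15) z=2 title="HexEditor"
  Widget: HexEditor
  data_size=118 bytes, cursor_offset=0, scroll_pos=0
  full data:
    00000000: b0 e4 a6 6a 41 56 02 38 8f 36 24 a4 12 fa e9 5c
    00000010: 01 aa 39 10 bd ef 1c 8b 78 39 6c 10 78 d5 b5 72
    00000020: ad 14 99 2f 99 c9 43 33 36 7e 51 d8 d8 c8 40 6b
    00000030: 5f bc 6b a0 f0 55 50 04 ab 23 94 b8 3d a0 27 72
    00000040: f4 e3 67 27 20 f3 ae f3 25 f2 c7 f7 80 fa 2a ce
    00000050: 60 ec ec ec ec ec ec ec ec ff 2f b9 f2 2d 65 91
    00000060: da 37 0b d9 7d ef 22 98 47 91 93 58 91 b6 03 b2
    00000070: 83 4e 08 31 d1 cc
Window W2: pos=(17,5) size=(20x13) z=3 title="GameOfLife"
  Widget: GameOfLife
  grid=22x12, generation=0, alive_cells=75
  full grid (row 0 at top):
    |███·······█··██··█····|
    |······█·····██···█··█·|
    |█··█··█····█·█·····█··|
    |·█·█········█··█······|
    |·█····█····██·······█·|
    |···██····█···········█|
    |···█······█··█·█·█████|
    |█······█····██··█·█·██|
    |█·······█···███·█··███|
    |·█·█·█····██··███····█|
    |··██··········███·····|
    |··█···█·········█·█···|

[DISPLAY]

┃ HexEditor                            ┃
┠──────────────────────────────────────┨
┃00000000  B0 e4 a6 6a 41 56 02 38  8f ┃
┃00000010  01 aa 39 10 bd ef 1c 8b  78 ┃
┃000000┏━━━━━━━━━━━━━━━━━━┓9 43 33  36 ┃
┃000000┃ GameOfLife       ┃5 50 04  ab ┃
┃000000┠──────────────────┨3 ae f3  25 ┃
┃000000┃Gen: 0            ┃c ec ec  ec ┃
┃000000┃·█··█····█·█·····█┃f 22 98  47 ┃
┃000000┃·█········█··█····┃c           ┃
┃      ┃····█····██·······┃            ┃
┃      ┃·██····█··········┃            ┃
┃      ┃·█······█··█·█·███┃            ┃
┗━━━━━━┃·····█····██··█·█·┃━━━━━━━━━━━━┛
   ┃░░░┃······█···███·█··█┃        ┃    


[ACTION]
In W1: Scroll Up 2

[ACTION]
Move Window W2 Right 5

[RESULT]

┃ HexEditor                            ┃
┠──────────────────────────────────────┨
┃00000000  B0 e4 a6 6a 41 56 02 38  8f ┃
┃00000010  01 aa 39 10 bd ef 1c 8b  78 ┃
┃00000020  a┏━━━━━━━━━━━━━━━━━━┓33  36 ┃
┃00000030  5┃ GameOfLife       ┃04  ab ┃
┃00000040  f┠──────────────────┨f3  25 ┃
┃00000050  6┃Gen: 0            ┃ec  ec ┃
┃00000060  d┃·█··█····█·█·····█┃98  47 ┃
┃00000070  8┃·█········█··█····┃       ┃
┃           ┃····█····██·······┃       ┃
┃           ┃·██····█··········┃       ┃
┃           ┃·█······█··█·█·███┃       ┃
┗━━━━━━━━━━━┃·····█····██··█·█·┃━━━━━━━┛
   ┃░░░     ┃······█···███·█··█┃   ┃    


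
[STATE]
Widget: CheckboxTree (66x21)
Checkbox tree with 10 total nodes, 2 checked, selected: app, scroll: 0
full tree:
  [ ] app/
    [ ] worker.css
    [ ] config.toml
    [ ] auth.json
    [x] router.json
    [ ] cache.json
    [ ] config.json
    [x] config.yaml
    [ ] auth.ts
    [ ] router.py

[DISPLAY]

>[-] app/                                                         
   [ ] worker.css                                                 
   [ ] config.toml                                                
   [ ] auth.json                                                  
   [x] router.json                                                
   [ ] cache.json                                                 
   [ ] config.json                                                
   [x] config.yaml                                                
   [ ] auth.ts                                                    
   [ ] router.py                                                  
                                                                  
                                                                  
                                                                  
                                                                  
                                                                  
                                                                  
                                                                  
                                                                  
                                                                  
                                                                  
                                                                  


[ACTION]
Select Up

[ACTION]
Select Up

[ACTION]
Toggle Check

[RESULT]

>[x] app/                                                         
   [x] worker.css                                                 
   [x] config.toml                                                
   [x] auth.json                                                  
   [x] router.json                                                
   [x] cache.json                                                 
   [x] config.json                                                
   [x] config.yaml                                                
   [x] auth.ts                                                    
   [x] router.py                                                  
                                                                  
                                                                  
                                                                  
                                                                  
                                                                  
                                                                  
                                                                  
                                                                  
                                                                  
                                                                  
                                                                  
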